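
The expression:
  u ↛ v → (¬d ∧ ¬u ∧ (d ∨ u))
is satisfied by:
  {v: True, u: False}
  {u: False, v: False}
  {u: True, v: True}


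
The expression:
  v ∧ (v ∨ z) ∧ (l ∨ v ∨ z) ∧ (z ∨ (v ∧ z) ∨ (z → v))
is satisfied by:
  {v: True}


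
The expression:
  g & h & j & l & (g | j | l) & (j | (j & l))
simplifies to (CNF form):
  g & h & j & l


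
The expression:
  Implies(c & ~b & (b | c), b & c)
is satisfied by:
  {b: True, c: False}
  {c: False, b: False}
  {c: True, b: True}


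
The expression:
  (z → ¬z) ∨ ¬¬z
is always true.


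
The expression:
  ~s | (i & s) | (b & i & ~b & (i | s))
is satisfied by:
  {i: True, s: False}
  {s: False, i: False}
  {s: True, i: True}


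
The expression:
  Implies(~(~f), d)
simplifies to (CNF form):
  d | ~f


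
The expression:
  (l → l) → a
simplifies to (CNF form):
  a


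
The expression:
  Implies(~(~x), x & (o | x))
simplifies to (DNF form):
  True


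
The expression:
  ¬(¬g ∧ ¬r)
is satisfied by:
  {r: True, g: True}
  {r: True, g: False}
  {g: True, r: False}


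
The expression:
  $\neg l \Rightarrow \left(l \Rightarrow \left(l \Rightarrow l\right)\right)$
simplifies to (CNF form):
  $\text{True}$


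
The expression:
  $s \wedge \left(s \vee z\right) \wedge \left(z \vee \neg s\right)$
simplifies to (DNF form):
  $s \wedge z$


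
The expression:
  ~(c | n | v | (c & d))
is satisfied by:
  {n: False, v: False, c: False}


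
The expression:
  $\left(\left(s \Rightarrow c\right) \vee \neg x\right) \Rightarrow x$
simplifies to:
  $x$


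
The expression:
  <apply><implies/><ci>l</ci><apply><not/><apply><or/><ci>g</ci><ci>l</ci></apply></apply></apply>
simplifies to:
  <apply><not/><ci>l</ci></apply>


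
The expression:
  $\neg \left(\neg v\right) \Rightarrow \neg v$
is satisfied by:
  {v: False}


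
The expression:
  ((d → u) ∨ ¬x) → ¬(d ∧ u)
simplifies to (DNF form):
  ¬d ∨ ¬u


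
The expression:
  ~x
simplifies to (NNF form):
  ~x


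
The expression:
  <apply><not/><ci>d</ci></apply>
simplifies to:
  <apply><not/><ci>d</ci></apply>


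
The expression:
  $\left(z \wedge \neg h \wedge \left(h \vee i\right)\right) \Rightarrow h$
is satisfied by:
  {h: True, z: False, i: False}
  {h: False, z: False, i: False}
  {i: True, h: True, z: False}
  {i: True, h: False, z: False}
  {z: True, h: True, i: False}
  {z: True, h: False, i: False}
  {z: True, i: True, h: True}


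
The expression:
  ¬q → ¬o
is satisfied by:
  {q: True, o: False}
  {o: False, q: False}
  {o: True, q: True}


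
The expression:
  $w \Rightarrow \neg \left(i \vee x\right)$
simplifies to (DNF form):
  $\left(\neg i \wedge \neg x\right) \vee \neg w$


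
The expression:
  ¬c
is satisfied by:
  {c: False}


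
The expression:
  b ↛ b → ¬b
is always true.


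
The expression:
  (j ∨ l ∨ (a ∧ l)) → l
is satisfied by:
  {l: True, j: False}
  {j: False, l: False}
  {j: True, l: True}


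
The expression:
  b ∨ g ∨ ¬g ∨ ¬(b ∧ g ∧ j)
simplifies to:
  True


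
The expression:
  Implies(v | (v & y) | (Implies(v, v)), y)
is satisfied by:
  {y: True}


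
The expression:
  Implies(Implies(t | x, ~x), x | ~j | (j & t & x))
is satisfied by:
  {x: True, j: False}
  {j: False, x: False}
  {j: True, x: True}


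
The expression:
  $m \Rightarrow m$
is always true.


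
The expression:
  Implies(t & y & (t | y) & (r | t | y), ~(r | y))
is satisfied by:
  {t: False, y: False}
  {y: True, t: False}
  {t: True, y: False}


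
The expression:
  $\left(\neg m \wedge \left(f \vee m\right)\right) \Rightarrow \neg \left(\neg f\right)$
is always true.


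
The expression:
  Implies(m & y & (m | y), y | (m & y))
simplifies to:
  True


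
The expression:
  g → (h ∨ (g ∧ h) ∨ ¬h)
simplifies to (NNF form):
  True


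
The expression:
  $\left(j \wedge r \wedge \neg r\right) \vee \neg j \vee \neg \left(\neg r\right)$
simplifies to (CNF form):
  $r \vee \neg j$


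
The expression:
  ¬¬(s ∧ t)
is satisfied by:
  {t: True, s: True}


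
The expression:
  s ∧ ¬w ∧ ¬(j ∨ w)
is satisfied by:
  {s: True, w: False, j: False}


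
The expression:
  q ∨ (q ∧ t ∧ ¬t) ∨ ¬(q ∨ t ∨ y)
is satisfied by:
  {q: True, y: False, t: False}
  {q: True, t: True, y: False}
  {q: True, y: True, t: False}
  {q: True, t: True, y: True}
  {t: False, y: False, q: False}


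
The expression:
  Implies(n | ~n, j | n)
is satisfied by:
  {n: True, j: True}
  {n: True, j: False}
  {j: True, n: False}


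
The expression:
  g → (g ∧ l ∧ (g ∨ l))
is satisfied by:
  {l: True, g: False}
  {g: False, l: False}
  {g: True, l: True}


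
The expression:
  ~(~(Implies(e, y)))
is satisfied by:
  {y: True, e: False}
  {e: False, y: False}
  {e: True, y: True}


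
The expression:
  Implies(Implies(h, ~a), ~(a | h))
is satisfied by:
  {h: False, a: False}
  {a: True, h: True}


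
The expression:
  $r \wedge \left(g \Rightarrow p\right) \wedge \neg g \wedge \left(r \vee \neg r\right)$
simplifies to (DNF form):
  $r \wedge \neg g$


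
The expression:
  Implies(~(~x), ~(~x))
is always true.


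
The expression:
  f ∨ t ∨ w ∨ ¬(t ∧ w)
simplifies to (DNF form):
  True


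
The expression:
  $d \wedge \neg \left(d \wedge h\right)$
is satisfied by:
  {d: True, h: False}


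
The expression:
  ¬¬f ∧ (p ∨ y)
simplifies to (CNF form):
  f ∧ (p ∨ y)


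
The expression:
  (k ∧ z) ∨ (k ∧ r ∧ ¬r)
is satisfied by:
  {z: True, k: True}


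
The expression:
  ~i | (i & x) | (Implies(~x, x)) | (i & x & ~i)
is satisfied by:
  {x: True, i: False}
  {i: False, x: False}
  {i: True, x: True}


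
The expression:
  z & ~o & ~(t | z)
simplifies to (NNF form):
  False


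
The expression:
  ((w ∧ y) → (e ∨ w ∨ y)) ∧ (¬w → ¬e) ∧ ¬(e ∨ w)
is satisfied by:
  {e: False, w: False}


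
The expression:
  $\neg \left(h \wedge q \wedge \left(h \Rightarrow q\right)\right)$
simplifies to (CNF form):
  $\neg h \vee \neg q$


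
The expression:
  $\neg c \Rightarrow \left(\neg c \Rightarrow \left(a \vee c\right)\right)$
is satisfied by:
  {a: True, c: True}
  {a: True, c: False}
  {c: True, a: False}


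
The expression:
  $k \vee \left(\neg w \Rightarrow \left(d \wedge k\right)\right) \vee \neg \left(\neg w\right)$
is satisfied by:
  {k: True, w: True}
  {k: True, w: False}
  {w: True, k: False}


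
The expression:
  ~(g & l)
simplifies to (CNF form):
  ~g | ~l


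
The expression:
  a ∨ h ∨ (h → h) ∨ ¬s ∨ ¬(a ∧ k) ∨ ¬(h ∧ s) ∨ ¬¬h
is always true.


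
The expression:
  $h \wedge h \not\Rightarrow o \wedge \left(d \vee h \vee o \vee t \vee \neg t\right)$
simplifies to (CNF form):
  $h \wedge \neg o$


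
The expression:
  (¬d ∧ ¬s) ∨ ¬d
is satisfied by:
  {d: False}


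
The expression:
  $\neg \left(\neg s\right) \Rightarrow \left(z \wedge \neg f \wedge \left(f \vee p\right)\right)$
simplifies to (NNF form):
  $\left(p \wedge z \wedge \neg f\right) \vee \neg s$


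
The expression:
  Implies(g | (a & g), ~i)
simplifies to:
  ~g | ~i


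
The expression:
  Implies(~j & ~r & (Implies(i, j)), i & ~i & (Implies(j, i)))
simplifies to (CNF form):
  i | j | r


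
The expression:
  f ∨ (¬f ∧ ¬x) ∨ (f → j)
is always true.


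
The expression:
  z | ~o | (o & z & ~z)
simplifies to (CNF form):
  z | ~o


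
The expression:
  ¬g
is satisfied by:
  {g: False}


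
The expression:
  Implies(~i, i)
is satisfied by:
  {i: True}


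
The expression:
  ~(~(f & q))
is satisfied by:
  {f: True, q: True}


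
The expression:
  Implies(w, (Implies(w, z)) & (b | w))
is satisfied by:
  {z: True, w: False}
  {w: False, z: False}
  {w: True, z: True}


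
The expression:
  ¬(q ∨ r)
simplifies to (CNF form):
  ¬q ∧ ¬r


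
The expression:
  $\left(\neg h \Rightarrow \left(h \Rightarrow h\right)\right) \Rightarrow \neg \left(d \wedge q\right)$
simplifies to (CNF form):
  $\neg d \vee \neg q$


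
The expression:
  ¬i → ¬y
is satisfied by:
  {i: True, y: False}
  {y: False, i: False}
  {y: True, i: True}


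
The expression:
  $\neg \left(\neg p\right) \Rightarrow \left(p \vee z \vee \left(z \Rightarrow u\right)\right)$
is always true.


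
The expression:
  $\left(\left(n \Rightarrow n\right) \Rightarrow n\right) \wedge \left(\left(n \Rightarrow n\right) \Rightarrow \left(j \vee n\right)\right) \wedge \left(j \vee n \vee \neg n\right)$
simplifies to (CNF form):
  $n$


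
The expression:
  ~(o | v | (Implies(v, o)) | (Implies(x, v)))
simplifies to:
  False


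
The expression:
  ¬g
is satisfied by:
  {g: False}


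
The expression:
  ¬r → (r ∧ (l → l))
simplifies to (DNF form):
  r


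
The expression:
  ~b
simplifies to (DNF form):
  ~b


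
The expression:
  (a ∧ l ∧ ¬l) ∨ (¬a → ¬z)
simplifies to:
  a ∨ ¬z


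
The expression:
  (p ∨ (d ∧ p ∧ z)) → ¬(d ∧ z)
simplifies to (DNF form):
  ¬d ∨ ¬p ∨ ¬z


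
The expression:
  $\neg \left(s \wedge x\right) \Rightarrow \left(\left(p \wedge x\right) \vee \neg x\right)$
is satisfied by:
  {p: True, s: True, x: False}
  {p: True, s: False, x: False}
  {s: True, p: False, x: False}
  {p: False, s: False, x: False}
  {x: True, p: True, s: True}
  {x: True, p: True, s: False}
  {x: True, s: True, p: False}


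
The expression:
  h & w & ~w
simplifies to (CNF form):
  False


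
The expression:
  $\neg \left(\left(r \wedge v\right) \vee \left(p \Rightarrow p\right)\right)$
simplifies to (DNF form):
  $\text{False}$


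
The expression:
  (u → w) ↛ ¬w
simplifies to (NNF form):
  w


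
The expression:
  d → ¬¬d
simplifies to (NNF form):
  True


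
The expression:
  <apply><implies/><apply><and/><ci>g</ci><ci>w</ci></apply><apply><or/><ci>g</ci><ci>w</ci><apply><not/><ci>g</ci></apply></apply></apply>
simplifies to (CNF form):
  <true/>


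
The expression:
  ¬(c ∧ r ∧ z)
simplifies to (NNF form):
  ¬c ∨ ¬r ∨ ¬z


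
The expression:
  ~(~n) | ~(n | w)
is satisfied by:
  {n: True, w: False}
  {w: False, n: False}
  {w: True, n: True}


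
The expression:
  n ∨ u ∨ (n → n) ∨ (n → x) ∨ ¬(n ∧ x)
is always true.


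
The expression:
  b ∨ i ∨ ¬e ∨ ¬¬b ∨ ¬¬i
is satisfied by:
  {i: True, b: True, e: False}
  {i: True, e: False, b: False}
  {b: True, e: False, i: False}
  {b: False, e: False, i: False}
  {i: True, b: True, e: True}
  {i: True, e: True, b: False}
  {b: True, e: True, i: False}


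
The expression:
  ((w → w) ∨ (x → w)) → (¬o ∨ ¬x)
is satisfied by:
  {o: False, x: False}
  {x: True, o: False}
  {o: True, x: False}


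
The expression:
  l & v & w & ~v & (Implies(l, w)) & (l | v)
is never true.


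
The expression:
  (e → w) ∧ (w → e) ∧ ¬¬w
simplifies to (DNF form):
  e ∧ w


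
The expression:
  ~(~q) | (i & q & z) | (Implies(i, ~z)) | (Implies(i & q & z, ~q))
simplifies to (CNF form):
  True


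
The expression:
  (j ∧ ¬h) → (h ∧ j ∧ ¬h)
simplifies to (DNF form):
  h ∨ ¬j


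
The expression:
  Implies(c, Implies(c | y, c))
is always true.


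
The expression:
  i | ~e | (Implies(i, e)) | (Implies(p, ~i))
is always true.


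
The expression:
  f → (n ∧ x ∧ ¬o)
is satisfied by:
  {n: True, x: True, f: False, o: False}
  {n: True, x: False, f: False, o: False}
  {x: True, o: False, n: False, f: False}
  {o: False, x: False, n: False, f: False}
  {o: True, n: True, x: True, f: False}
  {o: True, n: True, x: False, f: False}
  {o: True, x: True, n: False, f: False}
  {o: True, x: False, n: False, f: False}
  {f: True, n: True, x: True, o: False}


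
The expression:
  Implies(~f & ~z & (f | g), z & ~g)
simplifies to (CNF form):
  f | z | ~g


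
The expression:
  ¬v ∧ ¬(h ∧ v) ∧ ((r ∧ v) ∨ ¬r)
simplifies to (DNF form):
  ¬r ∧ ¬v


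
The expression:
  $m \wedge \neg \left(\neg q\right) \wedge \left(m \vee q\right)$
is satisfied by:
  {m: True, q: True}


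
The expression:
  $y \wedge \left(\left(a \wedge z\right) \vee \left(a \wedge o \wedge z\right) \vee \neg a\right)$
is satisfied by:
  {z: True, y: True, a: False}
  {y: True, a: False, z: False}
  {a: True, z: True, y: True}


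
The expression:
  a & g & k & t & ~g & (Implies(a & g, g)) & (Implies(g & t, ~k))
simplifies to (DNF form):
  False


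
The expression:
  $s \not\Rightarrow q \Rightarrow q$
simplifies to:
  $q \vee \neg s$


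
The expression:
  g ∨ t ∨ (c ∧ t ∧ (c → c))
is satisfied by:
  {t: True, g: True}
  {t: True, g: False}
  {g: True, t: False}


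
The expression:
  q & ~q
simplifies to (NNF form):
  False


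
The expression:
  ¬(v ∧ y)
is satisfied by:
  {v: False, y: False}
  {y: True, v: False}
  {v: True, y: False}


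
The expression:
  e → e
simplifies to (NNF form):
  True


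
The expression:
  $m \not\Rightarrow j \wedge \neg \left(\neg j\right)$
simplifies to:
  $\text{False}$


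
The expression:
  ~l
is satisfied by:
  {l: False}


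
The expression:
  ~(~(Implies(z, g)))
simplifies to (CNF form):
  g | ~z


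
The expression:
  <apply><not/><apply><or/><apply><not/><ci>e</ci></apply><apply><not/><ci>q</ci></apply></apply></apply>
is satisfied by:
  {e: True, q: True}


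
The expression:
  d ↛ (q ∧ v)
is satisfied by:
  {d: True, v: False, q: False}
  {d: True, q: True, v: False}
  {d: True, v: True, q: False}


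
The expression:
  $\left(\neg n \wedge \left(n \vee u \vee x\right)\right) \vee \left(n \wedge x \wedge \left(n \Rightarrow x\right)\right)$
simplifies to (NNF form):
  $x \vee \left(u \wedge \neg n\right)$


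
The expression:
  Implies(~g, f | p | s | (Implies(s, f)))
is always true.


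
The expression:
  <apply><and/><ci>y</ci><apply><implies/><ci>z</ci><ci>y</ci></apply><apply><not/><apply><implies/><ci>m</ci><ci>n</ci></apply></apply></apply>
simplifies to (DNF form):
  <apply><and/><ci>m</ci><ci>y</ci><apply><not/><ci>n</ci></apply></apply>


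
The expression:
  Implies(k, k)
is always true.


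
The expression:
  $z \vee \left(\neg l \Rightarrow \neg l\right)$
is always true.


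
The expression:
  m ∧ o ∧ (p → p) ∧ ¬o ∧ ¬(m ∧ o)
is never true.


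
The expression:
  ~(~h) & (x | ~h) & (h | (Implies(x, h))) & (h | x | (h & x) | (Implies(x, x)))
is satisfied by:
  {h: True, x: True}


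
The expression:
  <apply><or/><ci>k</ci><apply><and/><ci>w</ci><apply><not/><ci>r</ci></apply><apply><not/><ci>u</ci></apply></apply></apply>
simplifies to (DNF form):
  <apply><or/><ci>k</ci><apply><and/><ci>w</ci><apply><not/><ci>r</ci></apply><apply><not/><ci>u</ci></apply></apply></apply>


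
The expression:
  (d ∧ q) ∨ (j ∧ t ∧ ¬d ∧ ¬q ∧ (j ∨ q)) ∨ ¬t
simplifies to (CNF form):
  (d ∨ j ∨ ¬t) ∧ (d ∨ ¬d ∨ ¬t) ∧ (d ∨ ¬q ∨ ¬t) ∧ (j ∨ q ∨ ¬t) ∧ (q ∨ ¬d ∨ ¬t) ∧ (q ∨ ¬q ∨ ¬t)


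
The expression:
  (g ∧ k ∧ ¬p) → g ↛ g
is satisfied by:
  {p: True, g: False, k: False}
  {g: False, k: False, p: False}
  {p: True, k: True, g: False}
  {k: True, g: False, p: False}
  {p: True, g: True, k: False}
  {g: True, p: False, k: False}
  {p: True, k: True, g: True}


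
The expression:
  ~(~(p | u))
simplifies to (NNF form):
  p | u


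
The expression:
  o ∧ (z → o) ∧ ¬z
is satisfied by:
  {o: True, z: False}


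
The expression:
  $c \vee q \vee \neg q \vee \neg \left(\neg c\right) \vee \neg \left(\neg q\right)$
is always true.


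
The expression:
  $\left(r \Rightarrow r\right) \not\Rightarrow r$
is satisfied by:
  {r: False}


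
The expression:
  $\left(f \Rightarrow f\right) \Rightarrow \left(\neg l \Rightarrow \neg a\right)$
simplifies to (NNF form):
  $l \vee \neg a$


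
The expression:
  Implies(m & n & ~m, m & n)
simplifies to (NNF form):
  True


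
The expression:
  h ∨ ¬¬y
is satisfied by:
  {y: True, h: True}
  {y: True, h: False}
  {h: True, y: False}


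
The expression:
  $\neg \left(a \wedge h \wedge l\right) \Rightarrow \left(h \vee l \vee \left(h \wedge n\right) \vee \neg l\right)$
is always true.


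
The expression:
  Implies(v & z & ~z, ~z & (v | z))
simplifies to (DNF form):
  True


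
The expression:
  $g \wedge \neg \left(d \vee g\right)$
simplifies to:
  $\text{False}$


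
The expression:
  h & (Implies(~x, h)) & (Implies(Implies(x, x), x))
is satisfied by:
  {h: True, x: True}


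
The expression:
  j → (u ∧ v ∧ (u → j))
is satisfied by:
  {v: True, u: True, j: False}
  {v: True, u: False, j: False}
  {u: True, v: False, j: False}
  {v: False, u: False, j: False}
  {j: True, v: True, u: True}


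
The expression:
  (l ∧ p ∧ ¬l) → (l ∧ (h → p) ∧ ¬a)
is always true.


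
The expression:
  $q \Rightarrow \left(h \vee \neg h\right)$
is always true.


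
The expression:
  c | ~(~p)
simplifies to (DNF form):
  c | p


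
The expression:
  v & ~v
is never true.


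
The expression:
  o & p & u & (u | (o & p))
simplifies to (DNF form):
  o & p & u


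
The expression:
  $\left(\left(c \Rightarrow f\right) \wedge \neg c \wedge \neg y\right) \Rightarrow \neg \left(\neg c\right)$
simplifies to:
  $c \vee y$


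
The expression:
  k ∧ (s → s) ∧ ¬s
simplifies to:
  k ∧ ¬s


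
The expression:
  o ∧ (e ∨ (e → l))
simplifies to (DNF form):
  o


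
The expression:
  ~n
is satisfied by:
  {n: False}


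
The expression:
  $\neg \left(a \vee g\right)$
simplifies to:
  $\neg a \wedge \neg g$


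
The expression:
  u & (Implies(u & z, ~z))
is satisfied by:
  {u: True, z: False}


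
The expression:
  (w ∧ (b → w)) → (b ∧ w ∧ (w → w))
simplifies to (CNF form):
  b ∨ ¬w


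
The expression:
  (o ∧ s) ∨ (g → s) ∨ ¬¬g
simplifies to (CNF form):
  True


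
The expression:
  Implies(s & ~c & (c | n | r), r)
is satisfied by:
  {r: True, c: True, s: False, n: False}
  {r: True, s: False, c: False, n: False}
  {c: True, r: False, s: False, n: False}
  {r: False, s: False, c: False, n: False}
  {n: True, r: True, c: True, s: False}
  {n: True, r: True, s: False, c: False}
  {n: True, c: True, r: False, s: False}
  {n: True, r: False, s: False, c: False}
  {r: True, s: True, c: True, n: False}
  {r: True, s: True, n: False, c: False}
  {s: True, c: True, n: False, r: False}
  {s: True, n: False, c: False, r: False}
  {r: True, s: True, n: True, c: True}
  {r: True, s: True, n: True, c: False}
  {s: True, n: True, c: True, r: False}


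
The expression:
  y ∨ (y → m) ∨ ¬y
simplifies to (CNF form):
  True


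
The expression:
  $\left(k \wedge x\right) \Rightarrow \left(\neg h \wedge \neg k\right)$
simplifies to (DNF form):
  $\neg k \vee \neg x$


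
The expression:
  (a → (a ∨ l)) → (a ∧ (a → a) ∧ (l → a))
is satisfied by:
  {a: True}


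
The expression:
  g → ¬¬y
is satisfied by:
  {y: True, g: False}
  {g: False, y: False}
  {g: True, y: True}


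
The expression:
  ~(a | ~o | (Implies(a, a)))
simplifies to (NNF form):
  False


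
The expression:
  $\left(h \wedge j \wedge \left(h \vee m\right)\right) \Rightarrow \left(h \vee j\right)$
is always true.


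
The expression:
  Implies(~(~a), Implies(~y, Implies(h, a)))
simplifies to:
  True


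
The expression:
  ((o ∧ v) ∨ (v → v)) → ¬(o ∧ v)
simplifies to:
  ¬o ∨ ¬v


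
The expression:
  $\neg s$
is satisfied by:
  {s: False}


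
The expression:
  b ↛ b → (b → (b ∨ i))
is always true.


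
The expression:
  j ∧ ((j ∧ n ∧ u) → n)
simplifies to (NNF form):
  j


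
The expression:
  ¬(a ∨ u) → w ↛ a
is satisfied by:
  {a: True, u: True, w: True}
  {a: True, u: True, w: False}
  {a: True, w: True, u: False}
  {a: True, w: False, u: False}
  {u: True, w: True, a: False}
  {u: True, w: False, a: False}
  {w: True, u: False, a: False}


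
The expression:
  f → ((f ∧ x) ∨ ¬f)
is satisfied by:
  {x: True, f: False}
  {f: False, x: False}
  {f: True, x: True}


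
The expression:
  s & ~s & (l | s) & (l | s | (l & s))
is never true.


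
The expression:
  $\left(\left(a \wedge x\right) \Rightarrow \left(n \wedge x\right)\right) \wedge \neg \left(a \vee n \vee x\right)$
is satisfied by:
  {n: False, x: False, a: False}


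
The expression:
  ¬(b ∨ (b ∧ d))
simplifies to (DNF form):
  ¬b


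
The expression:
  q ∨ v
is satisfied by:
  {q: True, v: True}
  {q: True, v: False}
  {v: True, q: False}


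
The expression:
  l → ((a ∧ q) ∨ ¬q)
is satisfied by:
  {a: True, l: False, q: False}
  {l: False, q: False, a: False}
  {a: True, q: True, l: False}
  {q: True, l: False, a: False}
  {a: True, l: True, q: False}
  {l: True, a: False, q: False}
  {a: True, q: True, l: True}


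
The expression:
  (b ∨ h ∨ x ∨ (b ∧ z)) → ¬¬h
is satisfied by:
  {h: True, x: False, b: False}
  {b: True, h: True, x: False}
  {h: True, x: True, b: False}
  {b: True, h: True, x: True}
  {b: False, x: False, h: False}


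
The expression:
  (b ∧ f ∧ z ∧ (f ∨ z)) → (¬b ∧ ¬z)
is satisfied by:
  {z: False, b: False, f: False}
  {f: True, z: False, b: False}
  {b: True, z: False, f: False}
  {f: True, b: True, z: False}
  {z: True, f: False, b: False}
  {f: True, z: True, b: False}
  {b: True, z: True, f: False}


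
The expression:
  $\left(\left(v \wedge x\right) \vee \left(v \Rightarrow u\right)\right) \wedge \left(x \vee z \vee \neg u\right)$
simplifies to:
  $x \vee \left(u \wedge z\right) \vee \left(\neg u \wedge \neg v\right)$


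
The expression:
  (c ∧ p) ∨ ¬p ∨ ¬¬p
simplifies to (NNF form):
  True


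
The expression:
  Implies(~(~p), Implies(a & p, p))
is always true.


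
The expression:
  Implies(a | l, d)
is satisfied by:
  {d: True, l: False, a: False}
  {a: True, d: True, l: False}
  {d: True, l: True, a: False}
  {a: True, d: True, l: True}
  {a: False, l: False, d: False}


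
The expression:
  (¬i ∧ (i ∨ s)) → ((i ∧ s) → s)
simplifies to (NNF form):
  True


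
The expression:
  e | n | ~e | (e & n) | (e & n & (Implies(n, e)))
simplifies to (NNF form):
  True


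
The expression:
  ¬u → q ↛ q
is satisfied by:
  {u: True}


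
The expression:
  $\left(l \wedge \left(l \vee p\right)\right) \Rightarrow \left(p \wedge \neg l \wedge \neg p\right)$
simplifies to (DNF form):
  $\neg l$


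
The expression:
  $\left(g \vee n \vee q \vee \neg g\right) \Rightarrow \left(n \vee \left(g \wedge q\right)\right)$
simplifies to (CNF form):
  $\left(g \vee n\right) \wedge \left(n \vee q\right)$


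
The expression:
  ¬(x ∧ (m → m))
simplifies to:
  ¬x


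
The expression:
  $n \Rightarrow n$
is always true.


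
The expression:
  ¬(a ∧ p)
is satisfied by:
  {p: False, a: False}
  {a: True, p: False}
  {p: True, a: False}


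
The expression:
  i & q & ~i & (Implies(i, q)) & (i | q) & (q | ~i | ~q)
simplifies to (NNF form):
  False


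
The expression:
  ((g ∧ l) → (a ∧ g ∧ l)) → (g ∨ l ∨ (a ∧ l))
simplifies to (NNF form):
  g ∨ l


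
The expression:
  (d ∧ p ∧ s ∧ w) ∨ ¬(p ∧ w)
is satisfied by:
  {s: True, d: True, p: False, w: False}
  {s: True, d: False, p: False, w: False}
  {d: True, s: False, p: False, w: False}
  {s: False, d: False, p: False, w: False}
  {w: True, s: True, d: True, p: False}
  {w: True, s: True, d: False, p: False}
  {w: True, d: True, s: False, p: False}
  {w: True, d: False, s: False, p: False}
  {s: True, p: True, d: True, w: False}
  {s: True, p: True, d: False, w: False}
  {p: True, d: True, s: False, w: False}
  {p: True, s: False, d: False, w: False}
  {w: True, s: True, p: True, d: True}


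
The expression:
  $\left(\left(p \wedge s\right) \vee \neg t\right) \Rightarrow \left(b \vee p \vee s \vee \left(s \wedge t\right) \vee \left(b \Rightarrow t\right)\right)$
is always true.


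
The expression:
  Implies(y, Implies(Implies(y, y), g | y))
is always true.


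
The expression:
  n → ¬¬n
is always true.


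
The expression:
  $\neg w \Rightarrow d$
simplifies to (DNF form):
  $d \vee w$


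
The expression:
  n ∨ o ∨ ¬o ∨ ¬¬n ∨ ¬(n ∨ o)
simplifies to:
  True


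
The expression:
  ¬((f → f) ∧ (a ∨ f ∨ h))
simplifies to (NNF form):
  ¬a ∧ ¬f ∧ ¬h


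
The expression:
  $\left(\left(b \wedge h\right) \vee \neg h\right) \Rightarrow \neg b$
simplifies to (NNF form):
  $\neg b$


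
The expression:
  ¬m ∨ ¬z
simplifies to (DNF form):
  ¬m ∨ ¬z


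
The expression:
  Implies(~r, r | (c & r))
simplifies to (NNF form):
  r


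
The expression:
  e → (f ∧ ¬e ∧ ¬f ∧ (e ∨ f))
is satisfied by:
  {e: False}


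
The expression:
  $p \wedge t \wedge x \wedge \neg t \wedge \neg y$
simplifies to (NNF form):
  $\text{False}$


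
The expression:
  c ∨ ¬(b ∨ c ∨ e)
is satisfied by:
  {c: True, b: False, e: False}
  {c: True, e: True, b: False}
  {c: True, b: True, e: False}
  {c: True, e: True, b: True}
  {e: False, b: False, c: False}


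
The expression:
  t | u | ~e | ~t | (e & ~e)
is always true.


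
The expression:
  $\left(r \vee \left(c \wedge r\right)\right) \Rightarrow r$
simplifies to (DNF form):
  $\text{True}$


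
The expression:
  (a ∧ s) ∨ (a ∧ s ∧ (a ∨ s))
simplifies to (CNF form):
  a ∧ s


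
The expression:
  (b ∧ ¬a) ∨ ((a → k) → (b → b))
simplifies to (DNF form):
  True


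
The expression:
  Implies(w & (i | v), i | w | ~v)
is always true.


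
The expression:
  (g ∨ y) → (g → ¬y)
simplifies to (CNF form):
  ¬g ∨ ¬y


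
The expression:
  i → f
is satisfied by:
  {f: True, i: False}
  {i: False, f: False}
  {i: True, f: True}


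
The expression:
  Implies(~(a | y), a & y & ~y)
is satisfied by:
  {a: True, y: True}
  {a: True, y: False}
  {y: True, a: False}


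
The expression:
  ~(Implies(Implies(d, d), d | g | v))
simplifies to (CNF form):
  ~d & ~g & ~v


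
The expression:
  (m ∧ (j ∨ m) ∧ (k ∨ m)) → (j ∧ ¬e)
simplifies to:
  (j ∧ ¬e) ∨ ¬m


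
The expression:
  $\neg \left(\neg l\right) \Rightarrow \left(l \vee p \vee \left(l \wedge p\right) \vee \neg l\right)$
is always true.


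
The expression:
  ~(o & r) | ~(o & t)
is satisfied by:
  {o: False, t: False, r: False}
  {r: True, o: False, t: False}
  {t: True, o: False, r: False}
  {r: True, t: True, o: False}
  {o: True, r: False, t: False}
  {r: True, o: True, t: False}
  {t: True, o: True, r: False}


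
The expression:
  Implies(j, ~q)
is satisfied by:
  {q: False, j: False}
  {j: True, q: False}
  {q: True, j: False}


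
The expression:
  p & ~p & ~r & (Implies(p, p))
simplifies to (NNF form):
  False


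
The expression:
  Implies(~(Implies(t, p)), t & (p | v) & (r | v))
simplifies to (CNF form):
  p | v | ~t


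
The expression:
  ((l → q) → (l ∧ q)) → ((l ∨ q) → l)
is always true.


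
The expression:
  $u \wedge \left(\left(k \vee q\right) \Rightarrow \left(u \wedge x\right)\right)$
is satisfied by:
  {x: True, u: True, q: False, k: False}
  {x: True, k: True, u: True, q: False}
  {x: True, u: True, q: True, k: False}
  {x: True, k: True, u: True, q: True}
  {u: True, k: False, q: False, x: False}


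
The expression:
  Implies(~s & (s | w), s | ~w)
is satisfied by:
  {s: True, w: False}
  {w: False, s: False}
  {w: True, s: True}


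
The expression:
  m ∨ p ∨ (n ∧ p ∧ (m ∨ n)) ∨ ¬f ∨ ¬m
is always true.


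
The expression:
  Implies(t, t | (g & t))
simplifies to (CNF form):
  True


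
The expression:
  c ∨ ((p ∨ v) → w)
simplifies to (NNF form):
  c ∨ w ∨ (¬p ∧ ¬v)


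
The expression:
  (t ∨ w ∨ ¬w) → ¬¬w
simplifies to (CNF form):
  w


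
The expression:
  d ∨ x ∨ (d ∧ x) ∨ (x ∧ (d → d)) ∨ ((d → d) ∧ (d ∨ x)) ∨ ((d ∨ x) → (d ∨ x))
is always true.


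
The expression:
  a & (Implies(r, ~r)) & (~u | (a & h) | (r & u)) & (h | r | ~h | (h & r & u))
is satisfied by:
  {a: True, h: True, u: False, r: False}
  {a: True, u: False, h: False, r: False}
  {a: True, h: True, u: True, r: False}


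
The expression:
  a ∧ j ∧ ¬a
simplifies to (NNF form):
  False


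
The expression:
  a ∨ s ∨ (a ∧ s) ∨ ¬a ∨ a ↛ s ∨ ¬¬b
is always true.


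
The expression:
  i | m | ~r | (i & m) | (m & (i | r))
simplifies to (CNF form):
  i | m | ~r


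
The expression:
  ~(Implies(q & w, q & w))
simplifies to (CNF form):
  False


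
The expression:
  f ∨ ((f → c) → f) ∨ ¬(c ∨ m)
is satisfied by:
  {f: True, m: False, c: False}
  {c: True, f: True, m: False}
  {f: True, m: True, c: False}
  {c: True, f: True, m: True}
  {c: False, m: False, f: False}


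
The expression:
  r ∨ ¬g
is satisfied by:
  {r: True, g: False}
  {g: False, r: False}
  {g: True, r: True}


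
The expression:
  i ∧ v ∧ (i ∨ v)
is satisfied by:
  {i: True, v: True}


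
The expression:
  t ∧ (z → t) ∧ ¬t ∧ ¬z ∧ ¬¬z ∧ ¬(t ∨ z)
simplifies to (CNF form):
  False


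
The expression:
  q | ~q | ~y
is always true.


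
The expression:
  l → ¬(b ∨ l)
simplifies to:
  ¬l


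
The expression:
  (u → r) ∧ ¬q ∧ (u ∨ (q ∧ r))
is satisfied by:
  {r: True, u: True, q: False}


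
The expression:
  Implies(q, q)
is always true.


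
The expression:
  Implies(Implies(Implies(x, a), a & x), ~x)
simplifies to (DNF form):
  ~x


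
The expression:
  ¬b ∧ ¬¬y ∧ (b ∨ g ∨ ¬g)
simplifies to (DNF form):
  y ∧ ¬b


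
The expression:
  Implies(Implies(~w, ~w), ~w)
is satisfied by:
  {w: False}


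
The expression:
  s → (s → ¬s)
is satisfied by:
  {s: False}


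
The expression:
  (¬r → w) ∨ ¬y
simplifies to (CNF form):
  r ∨ w ∨ ¬y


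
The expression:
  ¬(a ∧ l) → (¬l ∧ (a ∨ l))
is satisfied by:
  {a: True}


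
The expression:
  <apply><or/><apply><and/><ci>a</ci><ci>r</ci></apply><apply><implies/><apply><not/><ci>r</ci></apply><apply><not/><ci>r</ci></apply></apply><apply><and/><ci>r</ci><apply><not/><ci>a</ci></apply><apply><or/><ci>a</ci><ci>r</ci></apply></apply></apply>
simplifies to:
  <true/>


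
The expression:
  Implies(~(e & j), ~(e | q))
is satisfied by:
  {j: True, e: False, q: False}
  {j: False, e: False, q: False}
  {e: True, j: True, q: False}
  {q: True, e: True, j: True}


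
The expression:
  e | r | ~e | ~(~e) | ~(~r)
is always true.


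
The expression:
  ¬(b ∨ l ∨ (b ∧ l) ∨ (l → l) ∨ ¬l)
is never true.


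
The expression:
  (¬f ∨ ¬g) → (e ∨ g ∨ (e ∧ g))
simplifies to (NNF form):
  e ∨ g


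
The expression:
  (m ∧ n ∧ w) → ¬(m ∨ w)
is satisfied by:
  {w: False, m: False, n: False}
  {n: True, w: False, m: False}
  {m: True, w: False, n: False}
  {n: True, m: True, w: False}
  {w: True, n: False, m: False}
  {n: True, w: True, m: False}
  {m: True, w: True, n: False}


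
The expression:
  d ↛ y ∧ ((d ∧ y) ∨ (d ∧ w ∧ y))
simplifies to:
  False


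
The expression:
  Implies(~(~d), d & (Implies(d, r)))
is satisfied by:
  {r: True, d: False}
  {d: False, r: False}
  {d: True, r: True}


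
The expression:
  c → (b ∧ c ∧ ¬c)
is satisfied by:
  {c: False}


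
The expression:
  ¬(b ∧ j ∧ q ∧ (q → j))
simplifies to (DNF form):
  ¬b ∨ ¬j ∨ ¬q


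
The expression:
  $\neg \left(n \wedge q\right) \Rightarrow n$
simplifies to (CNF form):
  $n$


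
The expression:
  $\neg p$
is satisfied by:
  {p: False}


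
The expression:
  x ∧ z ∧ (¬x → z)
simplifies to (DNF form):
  x ∧ z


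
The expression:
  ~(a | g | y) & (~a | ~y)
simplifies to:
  ~a & ~g & ~y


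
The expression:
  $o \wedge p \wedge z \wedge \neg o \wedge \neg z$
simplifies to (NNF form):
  $\text{False}$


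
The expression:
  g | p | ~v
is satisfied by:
  {p: True, g: True, v: False}
  {p: True, v: False, g: False}
  {g: True, v: False, p: False}
  {g: False, v: False, p: False}
  {p: True, g: True, v: True}
  {p: True, v: True, g: False}
  {g: True, v: True, p: False}


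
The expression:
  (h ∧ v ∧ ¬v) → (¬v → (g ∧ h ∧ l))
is always true.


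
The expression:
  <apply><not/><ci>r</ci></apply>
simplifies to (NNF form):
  <apply><not/><ci>r</ci></apply>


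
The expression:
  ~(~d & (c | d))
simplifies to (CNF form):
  d | ~c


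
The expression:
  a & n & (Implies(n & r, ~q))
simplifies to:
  a & n & (~q | ~r)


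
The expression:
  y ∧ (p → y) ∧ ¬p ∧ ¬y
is never true.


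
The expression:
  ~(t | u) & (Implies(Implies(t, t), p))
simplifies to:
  p & ~t & ~u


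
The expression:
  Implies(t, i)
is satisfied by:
  {i: True, t: False}
  {t: False, i: False}
  {t: True, i: True}


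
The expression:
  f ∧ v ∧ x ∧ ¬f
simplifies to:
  False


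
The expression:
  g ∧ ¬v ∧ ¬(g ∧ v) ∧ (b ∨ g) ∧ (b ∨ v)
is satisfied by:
  {b: True, g: True, v: False}


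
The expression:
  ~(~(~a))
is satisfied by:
  {a: False}


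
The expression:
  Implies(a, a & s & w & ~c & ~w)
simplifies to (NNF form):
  ~a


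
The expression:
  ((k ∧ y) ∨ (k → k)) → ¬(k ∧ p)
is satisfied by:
  {p: False, k: False}
  {k: True, p: False}
  {p: True, k: False}


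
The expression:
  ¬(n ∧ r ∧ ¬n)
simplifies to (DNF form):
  True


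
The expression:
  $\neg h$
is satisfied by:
  {h: False}


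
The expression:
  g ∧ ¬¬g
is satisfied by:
  {g: True}


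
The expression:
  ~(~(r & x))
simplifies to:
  r & x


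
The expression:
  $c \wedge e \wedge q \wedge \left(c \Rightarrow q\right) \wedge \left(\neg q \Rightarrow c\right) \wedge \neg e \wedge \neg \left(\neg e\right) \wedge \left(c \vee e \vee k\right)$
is never true.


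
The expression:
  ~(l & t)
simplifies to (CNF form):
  ~l | ~t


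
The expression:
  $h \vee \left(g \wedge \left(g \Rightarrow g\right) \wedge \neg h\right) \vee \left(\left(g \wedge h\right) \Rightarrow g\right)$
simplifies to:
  $\text{True}$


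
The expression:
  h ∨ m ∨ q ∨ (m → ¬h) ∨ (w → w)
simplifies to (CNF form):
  True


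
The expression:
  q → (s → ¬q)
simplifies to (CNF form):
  ¬q ∨ ¬s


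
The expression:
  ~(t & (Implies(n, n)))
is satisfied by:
  {t: False}


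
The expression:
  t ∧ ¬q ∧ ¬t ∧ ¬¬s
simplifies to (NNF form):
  False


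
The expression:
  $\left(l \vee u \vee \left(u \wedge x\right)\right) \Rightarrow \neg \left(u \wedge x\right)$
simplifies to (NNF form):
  $\neg u \vee \neg x$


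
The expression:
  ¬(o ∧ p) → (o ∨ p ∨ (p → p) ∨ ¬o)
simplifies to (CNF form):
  True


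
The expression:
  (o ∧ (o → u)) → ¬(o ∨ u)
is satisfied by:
  {u: False, o: False}
  {o: True, u: False}
  {u: True, o: False}


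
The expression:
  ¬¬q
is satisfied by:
  {q: True}


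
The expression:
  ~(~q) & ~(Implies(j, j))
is never true.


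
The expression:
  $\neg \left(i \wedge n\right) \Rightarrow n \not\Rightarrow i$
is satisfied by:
  {n: True}


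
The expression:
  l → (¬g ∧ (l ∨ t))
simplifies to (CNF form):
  ¬g ∨ ¬l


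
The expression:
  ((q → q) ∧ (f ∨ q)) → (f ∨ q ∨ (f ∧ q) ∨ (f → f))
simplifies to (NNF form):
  True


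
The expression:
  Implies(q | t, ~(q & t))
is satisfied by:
  {t: False, q: False}
  {q: True, t: False}
  {t: True, q: False}


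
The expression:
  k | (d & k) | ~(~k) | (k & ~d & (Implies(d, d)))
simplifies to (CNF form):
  k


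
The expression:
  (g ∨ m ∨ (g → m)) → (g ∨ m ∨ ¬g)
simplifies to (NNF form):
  True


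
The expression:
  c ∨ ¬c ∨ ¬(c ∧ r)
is always true.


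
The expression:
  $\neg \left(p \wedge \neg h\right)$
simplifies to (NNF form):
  $h \vee \neg p$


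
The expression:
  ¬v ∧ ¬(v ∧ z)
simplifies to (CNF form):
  ¬v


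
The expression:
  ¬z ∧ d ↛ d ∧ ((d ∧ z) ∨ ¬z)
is never true.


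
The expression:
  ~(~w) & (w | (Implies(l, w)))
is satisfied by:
  {w: True}


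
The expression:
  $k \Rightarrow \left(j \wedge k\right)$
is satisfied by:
  {j: True, k: False}
  {k: False, j: False}
  {k: True, j: True}


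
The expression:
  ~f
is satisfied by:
  {f: False}


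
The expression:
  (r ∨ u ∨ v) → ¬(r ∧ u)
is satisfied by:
  {u: False, r: False}
  {r: True, u: False}
  {u: True, r: False}


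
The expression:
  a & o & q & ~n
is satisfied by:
  {a: True, o: True, q: True, n: False}


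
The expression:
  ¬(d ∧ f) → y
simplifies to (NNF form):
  y ∨ (d ∧ f)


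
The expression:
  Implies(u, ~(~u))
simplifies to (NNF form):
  True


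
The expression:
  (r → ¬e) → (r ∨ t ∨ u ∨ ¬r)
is always true.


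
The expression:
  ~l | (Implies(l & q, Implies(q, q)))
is always true.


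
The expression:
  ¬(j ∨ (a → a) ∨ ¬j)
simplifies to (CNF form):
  False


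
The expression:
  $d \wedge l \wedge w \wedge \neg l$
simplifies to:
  $\text{False}$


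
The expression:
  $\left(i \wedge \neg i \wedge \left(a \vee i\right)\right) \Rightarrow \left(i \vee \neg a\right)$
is always true.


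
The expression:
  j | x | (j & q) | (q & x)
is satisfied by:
  {x: True, j: True}
  {x: True, j: False}
  {j: True, x: False}


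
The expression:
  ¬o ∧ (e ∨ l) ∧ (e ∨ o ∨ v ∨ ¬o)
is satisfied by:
  {l: True, e: True, o: False}
  {l: True, o: False, e: False}
  {e: True, o: False, l: False}


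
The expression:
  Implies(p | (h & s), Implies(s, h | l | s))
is always true.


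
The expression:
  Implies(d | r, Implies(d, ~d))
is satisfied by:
  {d: False}


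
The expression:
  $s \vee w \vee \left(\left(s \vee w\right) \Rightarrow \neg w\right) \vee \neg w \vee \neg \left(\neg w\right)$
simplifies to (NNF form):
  $\text{True}$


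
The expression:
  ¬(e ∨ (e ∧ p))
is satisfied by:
  {e: False}
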